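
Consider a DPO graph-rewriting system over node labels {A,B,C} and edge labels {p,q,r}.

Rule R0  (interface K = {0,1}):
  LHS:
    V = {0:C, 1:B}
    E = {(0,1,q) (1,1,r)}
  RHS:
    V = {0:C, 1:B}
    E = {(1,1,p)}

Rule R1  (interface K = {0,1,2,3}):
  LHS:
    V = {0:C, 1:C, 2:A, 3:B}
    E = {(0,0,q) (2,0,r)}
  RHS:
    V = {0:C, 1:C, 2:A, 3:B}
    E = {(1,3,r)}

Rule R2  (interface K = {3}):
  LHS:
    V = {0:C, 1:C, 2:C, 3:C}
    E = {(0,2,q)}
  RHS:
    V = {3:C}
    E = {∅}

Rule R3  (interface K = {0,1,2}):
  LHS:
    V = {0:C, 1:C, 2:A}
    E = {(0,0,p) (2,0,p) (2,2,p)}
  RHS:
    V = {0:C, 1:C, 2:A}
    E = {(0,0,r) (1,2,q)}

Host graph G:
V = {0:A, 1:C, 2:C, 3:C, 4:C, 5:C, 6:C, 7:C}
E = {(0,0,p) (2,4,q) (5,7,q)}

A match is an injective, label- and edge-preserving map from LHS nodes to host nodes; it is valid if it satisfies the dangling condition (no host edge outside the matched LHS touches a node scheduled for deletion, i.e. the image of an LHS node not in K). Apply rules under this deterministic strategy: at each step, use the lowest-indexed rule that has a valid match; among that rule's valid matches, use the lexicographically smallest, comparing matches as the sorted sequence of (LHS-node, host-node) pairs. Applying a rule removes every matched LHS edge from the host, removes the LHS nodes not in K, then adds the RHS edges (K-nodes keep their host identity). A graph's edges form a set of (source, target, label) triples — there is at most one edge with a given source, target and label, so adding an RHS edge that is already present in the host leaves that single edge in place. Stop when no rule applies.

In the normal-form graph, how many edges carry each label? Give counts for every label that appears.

[0] host  ⇒  8 nodes, 3 edges  {0-p->0 2-q->4 5-q->7}
[1] R2 @ {0↦2, 1↦1, 2↦4, 3↦3}  ⇒  5 nodes, 2 edges  {0-p->0 5-q->7}
[2] R2 @ {0↦5, 1↦3, 2↦7, 3↦6}  ⇒  2 nodes, 1 edges  {0-p->0}
halt: no rule applies after step 2
NF edges: [(0, 0, 'p')]

Answer: p:1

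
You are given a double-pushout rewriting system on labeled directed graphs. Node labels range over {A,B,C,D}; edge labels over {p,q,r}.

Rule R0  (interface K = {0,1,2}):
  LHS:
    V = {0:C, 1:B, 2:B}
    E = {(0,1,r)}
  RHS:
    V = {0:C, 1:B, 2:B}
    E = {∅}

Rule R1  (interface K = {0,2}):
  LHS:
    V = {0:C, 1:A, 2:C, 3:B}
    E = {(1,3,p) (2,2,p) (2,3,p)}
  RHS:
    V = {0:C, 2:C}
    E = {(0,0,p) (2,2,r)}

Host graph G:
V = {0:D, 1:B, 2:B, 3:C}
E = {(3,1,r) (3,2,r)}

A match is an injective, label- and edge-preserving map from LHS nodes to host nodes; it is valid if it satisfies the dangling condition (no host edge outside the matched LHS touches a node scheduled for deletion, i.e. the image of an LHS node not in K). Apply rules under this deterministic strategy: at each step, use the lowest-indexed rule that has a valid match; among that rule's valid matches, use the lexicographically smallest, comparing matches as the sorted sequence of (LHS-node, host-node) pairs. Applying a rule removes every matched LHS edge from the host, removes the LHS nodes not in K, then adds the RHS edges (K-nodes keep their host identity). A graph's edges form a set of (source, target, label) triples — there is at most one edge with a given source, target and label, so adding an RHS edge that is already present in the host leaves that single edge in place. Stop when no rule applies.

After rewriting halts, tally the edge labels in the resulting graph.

Answer: (no edges)

Rewrite trace:
[0] host  ⇒  4 nodes, 2 edges  {3-r->1 3-r->2}
[1] R0 @ {0↦3, 1↦1, 2↦2}  ⇒  4 nodes, 1 edges  {3-r->2}
[2] R0 @ {0↦3, 1↦2, 2↦1}  ⇒  4 nodes, 0 edges  {∅}
final graph: no rule applies after step 2
NF edges: []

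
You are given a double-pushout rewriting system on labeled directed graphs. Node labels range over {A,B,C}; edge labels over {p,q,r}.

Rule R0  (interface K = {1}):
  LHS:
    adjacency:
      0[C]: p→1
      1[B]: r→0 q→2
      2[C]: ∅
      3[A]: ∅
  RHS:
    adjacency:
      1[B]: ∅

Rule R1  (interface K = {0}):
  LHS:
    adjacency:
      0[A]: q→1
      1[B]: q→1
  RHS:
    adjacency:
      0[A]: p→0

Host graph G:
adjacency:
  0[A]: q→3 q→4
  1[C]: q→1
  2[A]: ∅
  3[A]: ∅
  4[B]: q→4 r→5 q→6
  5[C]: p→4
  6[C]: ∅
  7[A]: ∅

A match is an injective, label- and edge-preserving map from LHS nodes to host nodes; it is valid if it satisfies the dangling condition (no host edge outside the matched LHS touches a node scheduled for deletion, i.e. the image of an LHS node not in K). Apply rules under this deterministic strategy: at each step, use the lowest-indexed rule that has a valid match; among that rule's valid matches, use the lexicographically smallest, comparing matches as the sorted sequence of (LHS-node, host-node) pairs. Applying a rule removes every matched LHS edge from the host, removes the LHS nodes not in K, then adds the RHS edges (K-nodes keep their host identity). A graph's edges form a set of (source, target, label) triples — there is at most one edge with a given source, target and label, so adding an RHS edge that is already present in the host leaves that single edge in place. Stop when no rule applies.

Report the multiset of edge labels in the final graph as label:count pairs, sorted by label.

[0] host  ⇒  8 nodes, 7 edges  {0-q->3 0-q->4 1-q->1 4-q->4 4-r->5 4-q->6 5-p->4}
[1] R0 @ {0↦5, 1↦4, 2↦6, 3↦2}  ⇒  5 nodes, 4 edges  {0-q->3 0-q->4 1-q->1 4-q->4}
[2] R1 @ {0↦0, 1↦4}  ⇒  4 nodes, 3 edges  {0-p->0 0-q->3 1-q->1}
normal form: no rule applies after step 2
NF edges: [(0, 0, 'p'), (0, 3, 'q'), (1, 1, 'q')]

Answer: p:1 q:2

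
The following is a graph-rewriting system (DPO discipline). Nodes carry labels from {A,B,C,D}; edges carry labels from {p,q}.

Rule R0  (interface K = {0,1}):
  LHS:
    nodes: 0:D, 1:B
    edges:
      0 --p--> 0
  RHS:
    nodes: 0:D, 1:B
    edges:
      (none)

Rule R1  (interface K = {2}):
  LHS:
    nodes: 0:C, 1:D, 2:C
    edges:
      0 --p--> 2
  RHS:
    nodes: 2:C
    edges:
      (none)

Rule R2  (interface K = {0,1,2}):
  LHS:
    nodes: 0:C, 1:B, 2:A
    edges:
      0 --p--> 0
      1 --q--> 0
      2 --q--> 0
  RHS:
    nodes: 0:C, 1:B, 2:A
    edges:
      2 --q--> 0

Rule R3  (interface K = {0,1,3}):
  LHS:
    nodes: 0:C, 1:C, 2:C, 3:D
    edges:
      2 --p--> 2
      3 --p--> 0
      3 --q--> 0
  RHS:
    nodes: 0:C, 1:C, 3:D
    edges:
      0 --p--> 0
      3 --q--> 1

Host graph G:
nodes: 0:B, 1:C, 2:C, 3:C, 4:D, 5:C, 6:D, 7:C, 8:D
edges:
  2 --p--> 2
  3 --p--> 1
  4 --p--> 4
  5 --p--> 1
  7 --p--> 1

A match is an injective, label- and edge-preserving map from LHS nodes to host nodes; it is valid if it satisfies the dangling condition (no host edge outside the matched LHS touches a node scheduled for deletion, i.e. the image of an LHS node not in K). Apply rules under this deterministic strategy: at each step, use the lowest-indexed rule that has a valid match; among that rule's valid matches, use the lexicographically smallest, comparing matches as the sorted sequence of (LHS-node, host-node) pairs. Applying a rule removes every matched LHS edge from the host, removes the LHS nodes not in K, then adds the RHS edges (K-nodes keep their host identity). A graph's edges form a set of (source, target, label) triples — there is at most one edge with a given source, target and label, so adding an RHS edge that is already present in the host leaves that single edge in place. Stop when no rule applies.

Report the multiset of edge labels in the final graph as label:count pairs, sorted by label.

Answer: p:1

Steps:
start.  V:9 E:5  edges: 2-p->2 3-p->1 4-p->4 5-p->1 7-p->1
1. fire R0 via {0↦4, 1↦0}  →  V:9 E:4  edges: 2-p->2 3-p->1 5-p->1 7-p->1
2. fire R1 via {0↦3, 1↦4, 2↦1}  →  V:7 E:3  edges: 2-p->2 5-p->1 7-p->1
3. fire R1 via {0↦5, 1↦6, 2↦1}  →  V:5 E:2  edges: 2-p->2 7-p->1
4. fire R1 via {0↦7, 1↦8, 2↦1}  →  V:3 E:1  edges: 2-p->2
final graph: no rule applies after step 4
NF edges: [(2, 2, 'p')]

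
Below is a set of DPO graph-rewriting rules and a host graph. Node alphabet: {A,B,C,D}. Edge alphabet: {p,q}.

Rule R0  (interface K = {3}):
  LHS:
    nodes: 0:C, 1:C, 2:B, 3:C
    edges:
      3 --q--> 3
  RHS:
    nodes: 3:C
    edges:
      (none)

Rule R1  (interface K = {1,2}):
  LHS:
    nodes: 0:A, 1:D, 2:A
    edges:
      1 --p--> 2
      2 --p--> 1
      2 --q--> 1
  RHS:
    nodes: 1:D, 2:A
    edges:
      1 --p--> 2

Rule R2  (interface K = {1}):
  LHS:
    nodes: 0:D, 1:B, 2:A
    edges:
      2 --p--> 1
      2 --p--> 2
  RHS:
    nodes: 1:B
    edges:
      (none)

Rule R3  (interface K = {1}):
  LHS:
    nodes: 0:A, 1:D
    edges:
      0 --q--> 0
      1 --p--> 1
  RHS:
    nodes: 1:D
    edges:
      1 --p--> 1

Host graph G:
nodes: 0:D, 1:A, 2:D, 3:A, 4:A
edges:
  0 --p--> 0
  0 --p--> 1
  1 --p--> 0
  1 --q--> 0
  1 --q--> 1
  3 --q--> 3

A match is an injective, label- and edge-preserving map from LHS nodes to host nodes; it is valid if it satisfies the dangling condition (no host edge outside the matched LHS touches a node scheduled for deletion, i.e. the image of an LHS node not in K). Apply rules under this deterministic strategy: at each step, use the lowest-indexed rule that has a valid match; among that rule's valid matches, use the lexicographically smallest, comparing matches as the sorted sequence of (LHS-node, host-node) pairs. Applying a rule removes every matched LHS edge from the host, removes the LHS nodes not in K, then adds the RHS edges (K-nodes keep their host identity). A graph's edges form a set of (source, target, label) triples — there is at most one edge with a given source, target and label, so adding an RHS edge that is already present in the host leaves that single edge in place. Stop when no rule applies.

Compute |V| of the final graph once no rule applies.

Answer: 3

Rewrite trace:
[0] host  ⇒  5 nodes, 6 edges  {0-p->0 0-p->1 1-p->0 1-q->0 1-q->1 3-q->3}
[1] R1 @ {0↦4, 1↦0, 2↦1}  ⇒  4 nodes, 4 edges  {0-p->0 0-p->1 1-q->1 3-q->3}
[2] R3 @ {0↦3, 1↦0}  ⇒  3 nodes, 3 edges  {0-p->0 0-p->1 1-q->1}
normal form: no rule applies after step 2
NF nodes: {0:D, 1:A, 2:D}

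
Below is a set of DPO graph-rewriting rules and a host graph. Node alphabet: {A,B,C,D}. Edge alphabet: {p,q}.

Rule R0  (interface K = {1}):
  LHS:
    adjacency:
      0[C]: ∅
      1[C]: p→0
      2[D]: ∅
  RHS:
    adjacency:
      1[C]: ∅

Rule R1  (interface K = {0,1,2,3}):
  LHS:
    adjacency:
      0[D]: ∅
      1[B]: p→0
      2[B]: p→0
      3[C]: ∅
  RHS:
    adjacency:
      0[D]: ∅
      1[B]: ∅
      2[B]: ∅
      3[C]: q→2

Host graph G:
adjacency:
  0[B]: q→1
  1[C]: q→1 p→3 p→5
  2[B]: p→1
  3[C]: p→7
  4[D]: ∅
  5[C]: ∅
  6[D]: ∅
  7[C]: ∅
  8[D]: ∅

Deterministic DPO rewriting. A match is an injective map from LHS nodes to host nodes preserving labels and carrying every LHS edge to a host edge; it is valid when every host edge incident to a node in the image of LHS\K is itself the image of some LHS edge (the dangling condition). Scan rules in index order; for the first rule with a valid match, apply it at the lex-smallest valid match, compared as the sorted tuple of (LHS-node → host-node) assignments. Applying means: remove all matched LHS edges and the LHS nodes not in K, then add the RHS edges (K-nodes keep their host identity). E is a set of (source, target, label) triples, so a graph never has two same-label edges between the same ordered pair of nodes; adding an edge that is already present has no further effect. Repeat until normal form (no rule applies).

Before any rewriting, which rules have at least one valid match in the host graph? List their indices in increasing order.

R0: 6 valid matches — {0↦5, 1↦1, 2↦4}, {0↦5, 1↦1, 2↦6}, {0↦5, 1↦1, 2↦8} (+3 more)
R1: no valid match — LHS pattern not found

Answer: [R0]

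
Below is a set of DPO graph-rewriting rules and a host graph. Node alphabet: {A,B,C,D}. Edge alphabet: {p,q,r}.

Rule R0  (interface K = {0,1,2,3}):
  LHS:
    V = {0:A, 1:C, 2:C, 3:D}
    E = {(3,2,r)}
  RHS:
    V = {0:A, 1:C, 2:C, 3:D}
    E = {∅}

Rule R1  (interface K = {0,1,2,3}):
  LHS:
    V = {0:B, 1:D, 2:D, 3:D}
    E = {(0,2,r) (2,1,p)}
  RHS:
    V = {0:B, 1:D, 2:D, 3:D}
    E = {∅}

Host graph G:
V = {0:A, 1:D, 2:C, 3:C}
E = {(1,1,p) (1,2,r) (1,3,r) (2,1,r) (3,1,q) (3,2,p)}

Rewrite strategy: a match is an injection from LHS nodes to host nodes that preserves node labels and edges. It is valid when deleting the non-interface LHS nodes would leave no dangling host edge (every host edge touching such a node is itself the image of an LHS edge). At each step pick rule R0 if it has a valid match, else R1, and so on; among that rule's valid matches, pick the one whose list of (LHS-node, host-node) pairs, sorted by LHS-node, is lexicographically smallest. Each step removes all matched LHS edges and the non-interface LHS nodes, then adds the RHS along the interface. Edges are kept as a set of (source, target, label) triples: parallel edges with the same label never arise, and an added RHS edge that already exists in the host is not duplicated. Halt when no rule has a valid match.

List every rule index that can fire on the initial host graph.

Answer: [R0]

Steps:
R0: 2 valid matches — {0↦0, 1↦2, 2↦3, 3↦1}, {0↦0, 1↦3, 2↦2, 3↦1}
R1: no valid match — LHS pattern not found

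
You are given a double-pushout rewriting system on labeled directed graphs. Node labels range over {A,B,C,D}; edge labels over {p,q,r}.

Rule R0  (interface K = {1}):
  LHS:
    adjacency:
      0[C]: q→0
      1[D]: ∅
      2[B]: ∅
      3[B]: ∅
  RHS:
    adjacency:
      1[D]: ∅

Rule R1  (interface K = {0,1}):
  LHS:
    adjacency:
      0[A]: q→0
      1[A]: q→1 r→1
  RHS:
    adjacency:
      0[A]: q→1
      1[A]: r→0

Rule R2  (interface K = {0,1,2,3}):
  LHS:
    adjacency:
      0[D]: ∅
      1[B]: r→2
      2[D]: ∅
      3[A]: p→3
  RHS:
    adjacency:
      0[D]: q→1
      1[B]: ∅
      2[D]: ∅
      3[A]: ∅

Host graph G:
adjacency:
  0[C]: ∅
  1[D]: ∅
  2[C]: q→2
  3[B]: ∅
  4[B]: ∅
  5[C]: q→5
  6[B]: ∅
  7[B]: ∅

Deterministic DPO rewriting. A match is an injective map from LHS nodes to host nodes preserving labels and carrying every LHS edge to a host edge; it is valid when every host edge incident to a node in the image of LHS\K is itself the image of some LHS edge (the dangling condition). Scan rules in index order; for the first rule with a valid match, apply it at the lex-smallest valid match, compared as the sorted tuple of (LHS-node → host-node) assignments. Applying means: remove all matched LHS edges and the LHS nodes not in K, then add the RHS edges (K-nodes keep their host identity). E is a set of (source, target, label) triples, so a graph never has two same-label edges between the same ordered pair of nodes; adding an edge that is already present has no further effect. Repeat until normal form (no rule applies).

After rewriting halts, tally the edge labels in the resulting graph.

Answer: (no edges)

Steps:
initial: |V|=8 |E|=2  E = 2-q->2 5-q->5
step 1: apply R0 at {0↦2, 1↦1, 2↦3, 3↦4}  → |V|=5 |E|=1  E = 5-q->5
step 2: apply R0 at {0↦5, 1↦1, 2↦6, 3↦7}  → |V|=2 |E|=0  E = ∅
final graph: no rule applies after step 2
NF edges: []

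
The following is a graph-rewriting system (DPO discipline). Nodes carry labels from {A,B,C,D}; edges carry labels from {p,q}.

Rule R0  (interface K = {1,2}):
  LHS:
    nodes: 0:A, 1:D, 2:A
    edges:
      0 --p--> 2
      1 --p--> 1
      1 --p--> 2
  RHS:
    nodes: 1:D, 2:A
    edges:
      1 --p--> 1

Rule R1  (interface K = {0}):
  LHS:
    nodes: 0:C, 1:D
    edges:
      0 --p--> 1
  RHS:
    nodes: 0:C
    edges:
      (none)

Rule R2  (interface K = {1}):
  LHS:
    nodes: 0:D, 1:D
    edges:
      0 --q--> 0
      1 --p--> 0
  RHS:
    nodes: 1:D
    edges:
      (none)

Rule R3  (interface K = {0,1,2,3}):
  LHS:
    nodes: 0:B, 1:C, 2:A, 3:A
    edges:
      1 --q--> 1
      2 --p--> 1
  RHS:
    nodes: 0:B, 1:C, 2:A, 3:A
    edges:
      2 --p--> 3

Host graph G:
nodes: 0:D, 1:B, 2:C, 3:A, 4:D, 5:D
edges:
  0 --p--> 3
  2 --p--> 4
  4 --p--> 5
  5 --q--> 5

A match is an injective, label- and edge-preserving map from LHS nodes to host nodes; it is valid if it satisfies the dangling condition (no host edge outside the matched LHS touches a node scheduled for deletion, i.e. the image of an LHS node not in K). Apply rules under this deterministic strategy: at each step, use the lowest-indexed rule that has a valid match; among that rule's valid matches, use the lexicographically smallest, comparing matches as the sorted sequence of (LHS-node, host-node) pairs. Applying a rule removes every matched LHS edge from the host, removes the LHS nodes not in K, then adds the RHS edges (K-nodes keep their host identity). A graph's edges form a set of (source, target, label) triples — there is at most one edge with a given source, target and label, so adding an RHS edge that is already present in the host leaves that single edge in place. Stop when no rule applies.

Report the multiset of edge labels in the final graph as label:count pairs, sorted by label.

Answer: p:1

Steps:
[0] host  ⇒  6 nodes, 4 edges  {0-p->3 2-p->4 4-p->5 5-q->5}
[1] R2 @ {0↦5, 1↦4}  ⇒  5 nodes, 2 edges  {0-p->3 2-p->4}
[2] R1 @ {0↦2, 1↦4}  ⇒  4 nodes, 1 edges  {0-p->3}
halt: no rule applies after step 2
NF edges: [(0, 3, 'p')]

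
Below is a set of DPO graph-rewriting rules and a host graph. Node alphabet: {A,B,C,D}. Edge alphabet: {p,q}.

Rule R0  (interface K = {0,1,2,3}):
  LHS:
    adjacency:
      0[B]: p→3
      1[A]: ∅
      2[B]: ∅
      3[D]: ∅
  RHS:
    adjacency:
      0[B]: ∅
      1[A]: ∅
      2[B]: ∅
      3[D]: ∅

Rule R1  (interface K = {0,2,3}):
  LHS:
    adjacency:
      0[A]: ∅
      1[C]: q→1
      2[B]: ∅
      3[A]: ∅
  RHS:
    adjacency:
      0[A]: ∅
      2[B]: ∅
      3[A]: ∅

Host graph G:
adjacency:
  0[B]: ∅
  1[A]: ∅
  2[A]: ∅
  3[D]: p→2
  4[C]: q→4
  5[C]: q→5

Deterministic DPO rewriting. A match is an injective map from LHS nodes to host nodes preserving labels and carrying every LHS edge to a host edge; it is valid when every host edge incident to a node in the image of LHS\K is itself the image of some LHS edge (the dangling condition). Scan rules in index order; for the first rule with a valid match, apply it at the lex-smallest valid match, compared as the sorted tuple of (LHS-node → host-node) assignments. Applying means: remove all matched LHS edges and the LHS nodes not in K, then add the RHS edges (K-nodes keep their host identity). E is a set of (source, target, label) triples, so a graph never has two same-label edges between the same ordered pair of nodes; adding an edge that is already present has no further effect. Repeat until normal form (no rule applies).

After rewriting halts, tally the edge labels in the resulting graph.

Answer: p:1

Derivation:
start.  V:6 E:3  edges: 3-p->2 4-q->4 5-q->5
1. fire R1 via {0↦1, 1↦4, 2↦0, 3↦2}  →  V:5 E:2  edges: 3-p->2 5-q->5
2. fire R1 via {0↦1, 1↦5, 2↦0, 3↦2}  →  V:4 E:1  edges: 3-p->2
final graph: no rule applies after step 2
NF edges: [(3, 2, 'p')]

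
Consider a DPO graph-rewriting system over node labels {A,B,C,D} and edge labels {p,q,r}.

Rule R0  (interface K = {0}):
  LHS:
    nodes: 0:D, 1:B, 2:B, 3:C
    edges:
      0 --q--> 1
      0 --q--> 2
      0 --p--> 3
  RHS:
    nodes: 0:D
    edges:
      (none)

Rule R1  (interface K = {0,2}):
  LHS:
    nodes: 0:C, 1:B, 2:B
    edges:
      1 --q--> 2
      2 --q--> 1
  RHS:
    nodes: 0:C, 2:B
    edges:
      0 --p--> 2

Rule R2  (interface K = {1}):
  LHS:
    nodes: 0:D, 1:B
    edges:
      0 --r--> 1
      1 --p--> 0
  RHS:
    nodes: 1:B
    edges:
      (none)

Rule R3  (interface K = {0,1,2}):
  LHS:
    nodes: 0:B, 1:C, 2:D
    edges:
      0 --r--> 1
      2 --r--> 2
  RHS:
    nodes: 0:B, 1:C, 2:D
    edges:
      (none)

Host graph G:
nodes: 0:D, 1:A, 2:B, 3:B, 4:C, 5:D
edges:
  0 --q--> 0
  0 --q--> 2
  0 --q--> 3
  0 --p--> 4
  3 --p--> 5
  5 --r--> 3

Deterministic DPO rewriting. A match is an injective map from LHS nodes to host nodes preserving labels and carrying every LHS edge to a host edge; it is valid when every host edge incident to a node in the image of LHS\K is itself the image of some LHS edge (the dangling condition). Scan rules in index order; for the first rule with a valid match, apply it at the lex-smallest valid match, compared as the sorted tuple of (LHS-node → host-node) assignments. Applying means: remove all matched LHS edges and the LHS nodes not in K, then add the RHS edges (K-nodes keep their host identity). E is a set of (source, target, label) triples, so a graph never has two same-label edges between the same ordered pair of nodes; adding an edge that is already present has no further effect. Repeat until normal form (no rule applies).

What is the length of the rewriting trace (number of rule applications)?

initial: |V|=6 |E|=6  E = 0-q->0 0-q->2 0-q->3 0-p->4 3-p->5 5-r->3
step 1: apply R2 at {0↦5, 1↦3}  → |V|=5 |E|=4  E = 0-q->0 0-q->2 0-q->3 0-p->4
step 2: apply R0 at {0↦0, 1↦2, 2↦3, 3↦4}  → |V|=2 |E|=1  E = 0-q->0
normal form: no rule applies after step 2

Answer: 2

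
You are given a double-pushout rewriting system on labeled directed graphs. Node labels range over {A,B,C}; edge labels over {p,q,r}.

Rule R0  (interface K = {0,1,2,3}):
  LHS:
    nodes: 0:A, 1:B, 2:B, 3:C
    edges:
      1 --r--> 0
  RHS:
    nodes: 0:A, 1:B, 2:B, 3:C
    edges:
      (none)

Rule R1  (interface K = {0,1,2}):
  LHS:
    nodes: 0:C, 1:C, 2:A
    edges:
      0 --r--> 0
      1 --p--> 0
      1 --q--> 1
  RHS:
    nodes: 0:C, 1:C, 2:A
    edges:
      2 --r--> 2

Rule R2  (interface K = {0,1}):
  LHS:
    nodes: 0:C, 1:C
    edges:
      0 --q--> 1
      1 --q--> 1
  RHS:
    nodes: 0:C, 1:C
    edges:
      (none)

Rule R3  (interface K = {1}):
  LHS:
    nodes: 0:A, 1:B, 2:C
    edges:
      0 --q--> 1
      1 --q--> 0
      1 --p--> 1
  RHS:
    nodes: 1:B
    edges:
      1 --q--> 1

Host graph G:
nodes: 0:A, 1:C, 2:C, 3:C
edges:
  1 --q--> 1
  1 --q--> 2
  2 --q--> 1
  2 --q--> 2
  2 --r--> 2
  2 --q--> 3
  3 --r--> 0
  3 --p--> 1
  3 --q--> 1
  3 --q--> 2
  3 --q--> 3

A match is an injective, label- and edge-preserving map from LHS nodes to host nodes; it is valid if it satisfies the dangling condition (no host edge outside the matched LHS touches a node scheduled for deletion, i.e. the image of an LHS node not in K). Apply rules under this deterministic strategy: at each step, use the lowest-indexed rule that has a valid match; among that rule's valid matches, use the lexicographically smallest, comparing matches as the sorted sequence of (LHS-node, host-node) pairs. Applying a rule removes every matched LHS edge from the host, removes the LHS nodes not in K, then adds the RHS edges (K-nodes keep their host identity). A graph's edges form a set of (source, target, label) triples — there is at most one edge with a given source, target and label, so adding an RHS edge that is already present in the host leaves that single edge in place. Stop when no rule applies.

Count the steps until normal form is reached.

[0] host  ⇒  4 nodes, 11 edges  {1-q->1 1-q->2 2-q->1 2-q->2 2-r->2 2-q->3 3-r->0 3-p->1 3-q->1 3-q->2 3-q->3}
[1] R2 @ {0↦1, 1↦2}  ⇒  4 nodes, 9 edges  {1-q->1 2-q->1 2-r->2 2-q->3 3-r->0 3-p->1 3-q->1 3-q->2 3-q->3}
[2] R2 @ {0↦2, 1↦1}  ⇒  4 nodes, 7 edges  {2-r->2 2-q->3 3-r->0 3-p->1 3-q->1 3-q->2 3-q->3}
[3] R2 @ {0↦2, 1↦3}  ⇒  4 nodes, 5 edges  {2-r->2 3-r->0 3-p->1 3-q->1 3-q->2}
normal form: no rule applies after step 3

Answer: 3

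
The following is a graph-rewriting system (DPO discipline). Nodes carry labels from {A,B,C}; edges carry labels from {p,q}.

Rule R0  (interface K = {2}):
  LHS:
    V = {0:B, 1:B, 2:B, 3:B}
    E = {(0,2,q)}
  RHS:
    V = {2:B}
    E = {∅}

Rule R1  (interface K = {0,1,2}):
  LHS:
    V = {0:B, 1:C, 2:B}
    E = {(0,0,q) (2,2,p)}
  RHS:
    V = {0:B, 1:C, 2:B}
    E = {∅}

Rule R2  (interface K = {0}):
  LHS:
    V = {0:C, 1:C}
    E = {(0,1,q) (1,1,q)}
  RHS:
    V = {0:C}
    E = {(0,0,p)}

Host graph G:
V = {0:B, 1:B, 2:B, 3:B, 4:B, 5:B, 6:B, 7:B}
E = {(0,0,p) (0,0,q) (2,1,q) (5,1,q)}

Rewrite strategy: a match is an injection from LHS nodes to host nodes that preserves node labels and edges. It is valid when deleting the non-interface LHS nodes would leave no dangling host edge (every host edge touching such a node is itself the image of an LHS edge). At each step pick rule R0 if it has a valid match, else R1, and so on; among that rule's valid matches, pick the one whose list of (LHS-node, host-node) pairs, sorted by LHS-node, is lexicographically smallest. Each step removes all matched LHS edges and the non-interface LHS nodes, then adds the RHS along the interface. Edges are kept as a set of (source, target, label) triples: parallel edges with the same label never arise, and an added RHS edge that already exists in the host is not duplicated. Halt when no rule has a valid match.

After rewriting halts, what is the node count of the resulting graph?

[0] host  ⇒  8 nodes, 4 edges  {0-p->0 0-q->0 2-q->1 5-q->1}
[1] R0 @ {0↦2, 1↦3, 2↦1, 3↦4}  ⇒  5 nodes, 3 edges  {0-p->0 0-q->0 5-q->1}
[2] R0 @ {0↦5, 1↦6, 2↦1, 3↦7}  ⇒  2 nodes, 2 edges  {0-p->0 0-q->0}
normal form: no rule applies after step 2
NF nodes: {0:B, 1:B}

Answer: 2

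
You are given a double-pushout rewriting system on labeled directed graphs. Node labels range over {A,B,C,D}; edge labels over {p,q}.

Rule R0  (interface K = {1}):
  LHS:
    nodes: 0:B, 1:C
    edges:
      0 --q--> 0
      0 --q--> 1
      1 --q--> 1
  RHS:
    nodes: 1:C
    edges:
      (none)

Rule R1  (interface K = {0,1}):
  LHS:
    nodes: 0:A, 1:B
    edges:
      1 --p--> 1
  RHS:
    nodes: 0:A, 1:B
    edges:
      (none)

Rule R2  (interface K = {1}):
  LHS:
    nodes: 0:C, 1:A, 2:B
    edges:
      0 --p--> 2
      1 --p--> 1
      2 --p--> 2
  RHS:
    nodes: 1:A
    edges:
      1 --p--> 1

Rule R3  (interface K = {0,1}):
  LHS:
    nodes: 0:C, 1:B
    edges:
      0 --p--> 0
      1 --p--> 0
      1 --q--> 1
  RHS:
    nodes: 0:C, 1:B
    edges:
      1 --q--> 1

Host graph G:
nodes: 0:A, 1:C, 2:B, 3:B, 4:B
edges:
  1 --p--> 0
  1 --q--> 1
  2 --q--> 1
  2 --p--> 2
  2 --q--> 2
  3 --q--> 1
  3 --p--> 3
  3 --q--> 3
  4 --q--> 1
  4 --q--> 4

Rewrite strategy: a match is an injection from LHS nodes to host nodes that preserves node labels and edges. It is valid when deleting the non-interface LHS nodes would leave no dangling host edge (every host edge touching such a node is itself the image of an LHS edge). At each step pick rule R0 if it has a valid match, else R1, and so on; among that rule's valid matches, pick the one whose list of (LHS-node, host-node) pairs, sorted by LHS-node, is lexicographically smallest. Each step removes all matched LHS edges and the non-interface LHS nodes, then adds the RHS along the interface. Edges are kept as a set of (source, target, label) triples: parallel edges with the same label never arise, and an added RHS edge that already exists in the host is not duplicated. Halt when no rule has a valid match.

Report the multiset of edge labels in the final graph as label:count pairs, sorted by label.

initial: |V|=5 |E|=10  E = 1-p->0 1-q->1 2-q->1 2-p->2 2-q->2 3-q->1 3-p->3 3-q->3 4-q->1 4-q->4
step 1: apply R0 at {0↦4, 1↦1}  → |V|=4 |E|=7  E = 1-p->0 2-q->1 2-p->2 2-q->2 3-q->1 3-p->3 3-q->3
step 2: apply R1 at {0↦0, 1↦2}  → |V|=4 |E|=6  E = 1-p->0 2-q->1 2-q->2 3-q->1 3-p->3 3-q->3
step 3: apply R1 at {0↦0, 1↦3}  → |V|=4 |E|=5  E = 1-p->0 2-q->1 2-q->2 3-q->1 3-q->3
halt: no rule applies after step 3
NF edges: [(1, 0, 'p'), (2, 1, 'q'), (2, 2, 'q'), (3, 1, 'q'), (3, 3, 'q')]

Answer: p:1 q:4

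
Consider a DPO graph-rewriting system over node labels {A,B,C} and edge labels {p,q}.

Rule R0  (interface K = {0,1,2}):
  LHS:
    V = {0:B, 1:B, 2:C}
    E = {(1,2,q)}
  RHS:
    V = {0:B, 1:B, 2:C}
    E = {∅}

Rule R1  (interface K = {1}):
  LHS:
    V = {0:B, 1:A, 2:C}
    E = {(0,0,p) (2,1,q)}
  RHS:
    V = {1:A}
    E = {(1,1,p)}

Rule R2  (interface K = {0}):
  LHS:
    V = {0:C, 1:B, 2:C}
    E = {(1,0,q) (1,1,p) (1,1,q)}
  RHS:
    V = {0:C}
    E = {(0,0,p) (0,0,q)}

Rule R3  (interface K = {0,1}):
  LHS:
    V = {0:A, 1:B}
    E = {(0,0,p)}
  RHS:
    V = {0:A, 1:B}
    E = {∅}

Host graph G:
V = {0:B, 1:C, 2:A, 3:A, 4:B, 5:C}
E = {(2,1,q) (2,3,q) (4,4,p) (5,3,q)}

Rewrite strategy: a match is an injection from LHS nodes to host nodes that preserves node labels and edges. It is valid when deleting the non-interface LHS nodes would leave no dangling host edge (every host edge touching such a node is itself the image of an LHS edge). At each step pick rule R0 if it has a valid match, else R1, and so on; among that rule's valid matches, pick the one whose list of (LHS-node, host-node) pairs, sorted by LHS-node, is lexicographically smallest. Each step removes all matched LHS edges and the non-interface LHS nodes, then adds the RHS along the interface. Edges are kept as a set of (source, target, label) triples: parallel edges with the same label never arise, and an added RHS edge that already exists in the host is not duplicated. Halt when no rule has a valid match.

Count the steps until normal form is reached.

Answer: 2

Rewrite trace:
initial: |V|=6 |E|=4  E = 2-q->1 2-q->3 4-p->4 5-q->3
step 1: apply R1 at {0↦4, 1↦3, 2↦5}  → |V|=4 |E|=3  E = 2-q->1 2-q->3 3-p->3
step 2: apply R3 at {0↦3, 1↦0}  → |V|=4 |E|=2  E = 2-q->1 2-q->3
halt: no rule applies after step 2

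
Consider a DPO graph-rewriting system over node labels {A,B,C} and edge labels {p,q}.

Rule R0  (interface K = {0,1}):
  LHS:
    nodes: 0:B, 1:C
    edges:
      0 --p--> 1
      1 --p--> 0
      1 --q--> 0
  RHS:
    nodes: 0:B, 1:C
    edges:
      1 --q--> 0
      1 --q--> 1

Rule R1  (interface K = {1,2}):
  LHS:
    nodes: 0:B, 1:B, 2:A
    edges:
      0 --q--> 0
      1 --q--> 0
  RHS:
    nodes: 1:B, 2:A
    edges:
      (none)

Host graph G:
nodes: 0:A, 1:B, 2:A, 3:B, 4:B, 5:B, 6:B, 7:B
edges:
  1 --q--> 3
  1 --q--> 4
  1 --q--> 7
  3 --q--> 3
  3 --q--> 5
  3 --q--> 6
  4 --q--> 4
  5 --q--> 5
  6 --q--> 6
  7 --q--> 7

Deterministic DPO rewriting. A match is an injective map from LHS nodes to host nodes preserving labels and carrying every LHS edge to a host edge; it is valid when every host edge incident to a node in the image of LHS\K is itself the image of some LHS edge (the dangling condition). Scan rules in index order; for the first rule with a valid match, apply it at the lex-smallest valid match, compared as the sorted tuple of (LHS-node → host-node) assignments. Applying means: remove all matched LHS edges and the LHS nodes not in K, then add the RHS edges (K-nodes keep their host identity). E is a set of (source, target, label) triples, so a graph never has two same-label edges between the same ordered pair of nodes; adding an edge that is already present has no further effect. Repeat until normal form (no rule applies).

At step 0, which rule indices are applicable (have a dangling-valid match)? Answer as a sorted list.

R0: no valid match — LHS pattern not found
R1: 8 valid matches — {0↦4, 1↦1, 2↦0}, {0↦4, 1↦1, 2↦2}, {0↦5, 1↦3, 2↦0} (+5 more)

Answer: [R1]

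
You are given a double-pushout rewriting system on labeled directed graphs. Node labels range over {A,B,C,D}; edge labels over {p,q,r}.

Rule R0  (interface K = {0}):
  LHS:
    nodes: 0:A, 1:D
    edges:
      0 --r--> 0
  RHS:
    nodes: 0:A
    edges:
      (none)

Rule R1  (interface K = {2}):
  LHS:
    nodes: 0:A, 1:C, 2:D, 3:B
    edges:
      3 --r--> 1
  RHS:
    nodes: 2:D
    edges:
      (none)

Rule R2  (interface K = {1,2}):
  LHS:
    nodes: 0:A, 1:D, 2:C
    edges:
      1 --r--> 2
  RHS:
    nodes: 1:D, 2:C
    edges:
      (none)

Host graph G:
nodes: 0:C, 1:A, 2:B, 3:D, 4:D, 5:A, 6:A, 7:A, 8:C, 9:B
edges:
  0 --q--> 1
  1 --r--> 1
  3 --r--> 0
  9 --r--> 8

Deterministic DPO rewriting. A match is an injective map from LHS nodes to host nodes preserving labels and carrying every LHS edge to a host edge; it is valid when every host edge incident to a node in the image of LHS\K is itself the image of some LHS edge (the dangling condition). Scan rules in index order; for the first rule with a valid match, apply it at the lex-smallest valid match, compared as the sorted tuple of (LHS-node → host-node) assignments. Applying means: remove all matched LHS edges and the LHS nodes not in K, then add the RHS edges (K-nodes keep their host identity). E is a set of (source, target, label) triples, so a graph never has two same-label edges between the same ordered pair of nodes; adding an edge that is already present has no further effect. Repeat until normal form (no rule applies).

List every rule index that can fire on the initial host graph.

R0: 1 valid match — {0↦1, 1↦4}
R1: 6 valid matches — {0↦5, 1↦8, 2↦3, 3↦9}, {0↦5, 1↦8, 2↦4, 3↦9}, {0↦6, 1↦8, 2↦3, 3↦9} (+3 more)
R2: 3 valid matches — {0↦5, 1↦3, 2↦0}, {0↦6, 1↦3, 2↦0}, {0↦7, 1↦3, 2↦0}

Answer: [R0,R1,R2]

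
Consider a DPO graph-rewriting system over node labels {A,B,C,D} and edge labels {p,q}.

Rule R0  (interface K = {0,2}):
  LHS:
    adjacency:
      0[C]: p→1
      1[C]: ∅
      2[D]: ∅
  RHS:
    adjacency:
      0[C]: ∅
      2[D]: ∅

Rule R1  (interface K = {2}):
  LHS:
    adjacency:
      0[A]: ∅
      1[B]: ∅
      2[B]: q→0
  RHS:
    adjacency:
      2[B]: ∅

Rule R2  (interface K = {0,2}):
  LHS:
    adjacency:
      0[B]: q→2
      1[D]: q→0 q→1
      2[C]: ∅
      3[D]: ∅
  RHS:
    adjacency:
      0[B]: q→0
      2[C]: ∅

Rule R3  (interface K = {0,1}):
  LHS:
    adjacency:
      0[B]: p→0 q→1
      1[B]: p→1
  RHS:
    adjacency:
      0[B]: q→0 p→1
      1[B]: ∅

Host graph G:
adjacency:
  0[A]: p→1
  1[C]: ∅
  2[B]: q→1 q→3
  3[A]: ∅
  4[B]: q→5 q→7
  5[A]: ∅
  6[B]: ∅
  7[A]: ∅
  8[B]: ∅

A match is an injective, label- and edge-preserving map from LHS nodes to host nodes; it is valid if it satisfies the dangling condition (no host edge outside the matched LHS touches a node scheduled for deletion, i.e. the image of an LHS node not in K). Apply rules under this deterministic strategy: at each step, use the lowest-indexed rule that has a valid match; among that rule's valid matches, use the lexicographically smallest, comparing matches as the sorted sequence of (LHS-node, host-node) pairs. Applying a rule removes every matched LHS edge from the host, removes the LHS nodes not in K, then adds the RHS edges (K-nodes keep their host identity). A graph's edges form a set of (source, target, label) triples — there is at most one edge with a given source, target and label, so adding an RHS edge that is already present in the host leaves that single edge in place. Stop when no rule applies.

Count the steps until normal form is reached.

Answer: 2

Rewrite trace:
[0] host  ⇒  9 nodes, 5 edges  {0-p->1 2-q->1 2-q->3 4-q->5 4-q->7}
[1] R1 @ {0↦3, 1↦6, 2↦2}  ⇒  7 nodes, 4 edges  {0-p->1 2-q->1 4-q->5 4-q->7}
[2] R1 @ {0↦5, 1↦8, 2↦4}  ⇒  5 nodes, 3 edges  {0-p->1 2-q->1 4-q->7}
halt: no rule applies after step 2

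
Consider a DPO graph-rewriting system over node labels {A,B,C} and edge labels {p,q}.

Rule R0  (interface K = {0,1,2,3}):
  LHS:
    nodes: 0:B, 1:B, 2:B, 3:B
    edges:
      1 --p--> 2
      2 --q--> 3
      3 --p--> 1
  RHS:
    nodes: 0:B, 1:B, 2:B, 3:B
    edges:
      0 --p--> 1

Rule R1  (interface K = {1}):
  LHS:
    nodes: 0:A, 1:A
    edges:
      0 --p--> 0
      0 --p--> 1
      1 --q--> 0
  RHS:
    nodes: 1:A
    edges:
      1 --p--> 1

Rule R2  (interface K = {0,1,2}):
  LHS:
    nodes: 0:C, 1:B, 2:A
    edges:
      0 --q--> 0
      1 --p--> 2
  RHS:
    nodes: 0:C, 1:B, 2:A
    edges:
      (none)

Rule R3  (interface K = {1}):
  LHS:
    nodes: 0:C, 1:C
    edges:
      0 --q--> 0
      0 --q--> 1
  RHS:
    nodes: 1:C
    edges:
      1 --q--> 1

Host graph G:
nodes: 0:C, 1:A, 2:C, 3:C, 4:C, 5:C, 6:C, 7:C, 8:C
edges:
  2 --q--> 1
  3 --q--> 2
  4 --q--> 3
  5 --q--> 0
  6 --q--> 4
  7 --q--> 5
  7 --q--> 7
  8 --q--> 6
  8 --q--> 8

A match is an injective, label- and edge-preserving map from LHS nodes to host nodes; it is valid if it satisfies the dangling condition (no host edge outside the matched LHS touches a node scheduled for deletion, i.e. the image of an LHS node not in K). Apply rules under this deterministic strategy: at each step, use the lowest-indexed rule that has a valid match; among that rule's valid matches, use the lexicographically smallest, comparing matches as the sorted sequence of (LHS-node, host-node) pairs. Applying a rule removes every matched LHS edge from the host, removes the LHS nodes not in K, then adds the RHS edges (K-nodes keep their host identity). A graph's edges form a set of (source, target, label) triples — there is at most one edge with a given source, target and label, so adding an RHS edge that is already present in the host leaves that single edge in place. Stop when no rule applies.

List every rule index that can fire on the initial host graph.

R0: no valid match — LHS pattern not found
R1: no valid match — LHS pattern not found
R2: no valid match — LHS pattern not found
R3: 2 valid matches — {0↦7, 1↦5}, {0↦8, 1↦6}

Answer: [R3]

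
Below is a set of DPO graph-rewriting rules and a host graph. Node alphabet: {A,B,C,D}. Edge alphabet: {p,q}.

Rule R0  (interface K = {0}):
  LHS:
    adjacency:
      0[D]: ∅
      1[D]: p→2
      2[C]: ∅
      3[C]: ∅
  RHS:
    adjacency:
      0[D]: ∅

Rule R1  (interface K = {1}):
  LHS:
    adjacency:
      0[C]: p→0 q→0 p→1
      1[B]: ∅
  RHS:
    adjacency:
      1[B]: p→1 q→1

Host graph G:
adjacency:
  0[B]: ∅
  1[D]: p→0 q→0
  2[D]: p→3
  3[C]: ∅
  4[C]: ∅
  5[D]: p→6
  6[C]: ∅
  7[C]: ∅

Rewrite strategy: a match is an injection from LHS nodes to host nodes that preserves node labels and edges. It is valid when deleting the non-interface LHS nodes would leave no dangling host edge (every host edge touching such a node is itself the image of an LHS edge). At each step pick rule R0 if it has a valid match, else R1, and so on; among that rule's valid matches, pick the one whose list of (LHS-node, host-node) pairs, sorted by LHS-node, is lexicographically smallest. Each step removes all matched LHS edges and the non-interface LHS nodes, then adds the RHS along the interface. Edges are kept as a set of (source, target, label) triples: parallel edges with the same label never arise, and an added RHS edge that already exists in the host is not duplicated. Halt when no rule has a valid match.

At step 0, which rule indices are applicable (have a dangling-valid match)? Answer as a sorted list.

Answer: [R0]

Derivation:
R0: 8 valid matches — {0↦1, 1↦2, 2↦3, 3↦4}, {0↦1, 1↦2, 2↦3, 3↦7}, {0↦1, 1↦5, 2↦6, 3↦4} (+5 more)
R1: no valid match — LHS pattern not found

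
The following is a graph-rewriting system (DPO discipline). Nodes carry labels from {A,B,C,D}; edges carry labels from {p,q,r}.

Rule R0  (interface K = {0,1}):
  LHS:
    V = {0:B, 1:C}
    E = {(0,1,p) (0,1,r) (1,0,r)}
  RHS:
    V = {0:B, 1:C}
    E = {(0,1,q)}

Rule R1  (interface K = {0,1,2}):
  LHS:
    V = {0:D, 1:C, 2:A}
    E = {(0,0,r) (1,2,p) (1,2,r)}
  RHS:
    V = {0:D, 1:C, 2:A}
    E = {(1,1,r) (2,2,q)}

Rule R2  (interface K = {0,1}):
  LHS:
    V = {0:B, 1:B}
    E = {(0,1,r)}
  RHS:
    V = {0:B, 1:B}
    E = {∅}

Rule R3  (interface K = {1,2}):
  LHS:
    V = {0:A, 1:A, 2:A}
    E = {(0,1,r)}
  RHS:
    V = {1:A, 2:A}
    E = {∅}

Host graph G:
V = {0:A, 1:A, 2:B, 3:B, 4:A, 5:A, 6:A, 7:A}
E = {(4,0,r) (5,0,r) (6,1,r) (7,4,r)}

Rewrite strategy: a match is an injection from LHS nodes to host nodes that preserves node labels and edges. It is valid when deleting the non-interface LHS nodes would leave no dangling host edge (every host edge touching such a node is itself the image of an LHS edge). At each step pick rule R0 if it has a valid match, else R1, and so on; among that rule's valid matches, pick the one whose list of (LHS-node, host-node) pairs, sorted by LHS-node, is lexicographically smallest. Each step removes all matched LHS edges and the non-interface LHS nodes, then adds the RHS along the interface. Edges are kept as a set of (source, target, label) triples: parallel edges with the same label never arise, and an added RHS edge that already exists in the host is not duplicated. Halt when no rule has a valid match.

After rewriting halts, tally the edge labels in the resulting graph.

[0] host  ⇒  8 nodes, 4 edges  {4-r->0 5-r->0 6-r->1 7-r->4}
[1] R3 @ {0↦5, 1↦0, 2↦1}  ⇒  7 nodes, 3 edges  {4-r->0 6-r->1 7-r->4}
[2] R3 @ {0↦6, 1↦1, 2↦0}  ⇒  6 nodes, 2 edges  {4-r->0 7-r->4}
[3] R3 @ {0↦7, 1↦4, 2↦0}  ⇒  5 nodes, 1 edges  {4-r->0}
[4] R3 @ {0↦4, 1↦0, 2↦1}  ⇒  4 nodes, 0 edges  {∅}
halt: no rule applies after step 4
NF edges: []

Answer: (no edges)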